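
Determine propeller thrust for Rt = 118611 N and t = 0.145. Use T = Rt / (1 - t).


Formula: T = Rt / (1 - t)
Step 1 — (1 - t) = 1 - 0.145 = 0.855
Step 2 — T = 118611 / 0.855 ≈ 138730 N (5 s.f.)

138730 N


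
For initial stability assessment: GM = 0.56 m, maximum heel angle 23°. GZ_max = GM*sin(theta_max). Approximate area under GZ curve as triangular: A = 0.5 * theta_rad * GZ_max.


Formula: GZ_max = GM * sin(theta); Area = 0.5 * theta_rad * GZ_max
Step 1 — GZ_max = 0.56 * sin(23°) = 0.56 * 0.390731 = 0.218809 m
Step 2 — theta_rad = 23 * pi/180 = 0.401426 rad
Step 3 — Area = 0.5 * 0.401426 * 0.218809 ≈ 0.043918 m·rad (5 s.f.)

0.043918 m·rad


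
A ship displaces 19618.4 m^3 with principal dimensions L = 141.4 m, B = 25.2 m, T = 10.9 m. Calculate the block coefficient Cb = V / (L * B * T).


Formula: Cb = V / (L * B * T)
Step 1 — L * B * T = 141.4 * 25.2 * 10.9 = 38839.752 m^3
Step 2 — Cb = 19618.4 / 38839.752 ≈ 0.50511 (5 s.f.)

0.50511


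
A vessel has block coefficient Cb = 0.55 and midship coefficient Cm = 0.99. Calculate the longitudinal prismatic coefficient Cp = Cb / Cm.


Formula: Cp = Cb / Cm
Substituting: Cp = 0.55 / 0.99
Result: Cp ≈ 0.55556 (5 s.f.)

0.55556


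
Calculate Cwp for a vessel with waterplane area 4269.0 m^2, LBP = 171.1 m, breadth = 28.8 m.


Formula: Cwp = Aw / (L * B)
Step 1 — L * B = 171.1 * 28.8 = 4927.68 m^2
Step 2 — Cwp = 4269.0 / 4927.68 ≈ 0.86633 (5 s.f.)

0.86633


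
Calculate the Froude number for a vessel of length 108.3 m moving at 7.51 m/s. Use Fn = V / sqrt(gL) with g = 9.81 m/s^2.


Formula: Fn = V / sqrt(g * L)
Step 1 — g * L = 9.81 * 108.3 = 1062.423
Step 2 — sqrt(g * L) = sqrt(1062.423) = 32.594831
Step 3 — Fn = 7.51 / 32.594831 ≈ 0.23040 (5 s.f.)

0.23040


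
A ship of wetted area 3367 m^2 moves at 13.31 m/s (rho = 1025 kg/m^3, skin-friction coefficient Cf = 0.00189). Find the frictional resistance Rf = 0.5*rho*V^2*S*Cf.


Formula: Rf = 0.5 * rho * V^2 * S * Cf
Step 1 — V^2 = 13.31^2 = 177.1561
Step 2 — 0.5 * rho * V^2 = 0.5 * 1025 * 177.1561 = 90792.50125
Step 3 — Rf = 90792.50125 * 3367 * 0.00189 ≈ 577770 N (5 s.f.)

577770 N


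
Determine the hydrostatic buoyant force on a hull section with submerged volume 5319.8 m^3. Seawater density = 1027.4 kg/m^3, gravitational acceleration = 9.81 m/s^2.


Formula: Fb = rho * g * V
Substituting: Fb = 1027.4 * 9.81 * 5319.8
Intermediate: 1027.4 * 9.81 = 10078.794
Result: Fb = 10078.794 * 5319.8 ≈ 53617000 N (5 s.f.)

53617000 N


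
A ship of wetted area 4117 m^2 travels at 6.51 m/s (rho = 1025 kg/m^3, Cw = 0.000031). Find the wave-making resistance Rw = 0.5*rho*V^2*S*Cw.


Formula: Rw = 0.5 * rho * V^2 * S * Cw
Step 1 — V^2 = 6.51^2 = 42.3801
Step 2 — 0.5 * rho * V^2 = 0.5 * 1025 * 42.3801 = 21719.80125
Step 3 — Rw = 21719.80125 * 4117 * 0.000031 ≈ 2772.0 N (5 s.f.)

2772.0 N


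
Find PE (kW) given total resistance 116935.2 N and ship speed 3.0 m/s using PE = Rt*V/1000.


Formula: PE = Rt * V / 1000 (kW)
Step 1 — PE (W) = 116935.2 * 3.0 = 350805.6 W
Step 2 — PE (kW) = 350805.6 / 1000 ≈ 350.81 kW (5 s.f.)

350.81 kW


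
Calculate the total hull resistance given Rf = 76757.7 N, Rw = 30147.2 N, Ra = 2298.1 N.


Formula: Rt = Rf + Rw + Ra
Substituting: Rt = 76757.7 + 30147.2 + 2298.1
Result: Rt = 109203.0 N

109203.0 N


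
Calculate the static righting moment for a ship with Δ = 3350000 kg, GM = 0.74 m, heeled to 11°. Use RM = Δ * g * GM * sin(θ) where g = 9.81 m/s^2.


Formula: GZ = GM * sin(theta); RM = disp * g * GZ
Step 1 — GZ = 0.74 * sin(11°) = 0.74 * 0.190809 = 0.141199 m
Step 2 — RM = 3350000 * 9.81 * 0.141199 ≈ 4640300 N·m (5 s.f.)

4640300 N·m


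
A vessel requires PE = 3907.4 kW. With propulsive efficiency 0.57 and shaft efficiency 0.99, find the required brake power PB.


Formula: PB = PE / (eta_D * eta_S)
Step 1 — combined efficiency = eta_D * eta_S = 0.57 * 0.99 = 0.5643
Step 2 — PB = 3907.4 / 0.5643 ≈ 6924.3 kW (5 s.f.)

6924.3 kW


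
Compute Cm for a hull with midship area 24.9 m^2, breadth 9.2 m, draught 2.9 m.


Formula: Cm = Am / (B * T)
Step 1 — B * T = 9.2 * 2.9 = 26.68 m^2
Step 2 — Cm = 24.9 / 26.68 ≈ 0.93328 (5 s.f.)

0.93328


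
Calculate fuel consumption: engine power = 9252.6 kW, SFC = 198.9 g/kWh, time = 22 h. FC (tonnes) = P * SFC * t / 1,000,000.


Formula: FC (tonnes) = P * SFC * t / 1,000,000
Step 1 — P * SFC * t = 9252.6 * 198.9 * 22 = 40487527.08 g
Step 2 — FC (tonnes) = 40487527.08 / 1,000,000 ≈ 40.488 tonnes (5 s.f.)

40.488 tonnes


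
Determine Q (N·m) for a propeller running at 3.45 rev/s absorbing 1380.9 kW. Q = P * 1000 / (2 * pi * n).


Formula: Q = P_W / (2 * pi * n)
Step 1 — P_W = 1380.9 kW * 1000 = 1380900.0 W
Step 2 — 2 * pi * n = 2 * pi * 3.45 = 21.676989
Step 3 — Q = 1380900.0 / 21.676989 ≈ 63703 N·m (5 s.f.)

63703 N·m


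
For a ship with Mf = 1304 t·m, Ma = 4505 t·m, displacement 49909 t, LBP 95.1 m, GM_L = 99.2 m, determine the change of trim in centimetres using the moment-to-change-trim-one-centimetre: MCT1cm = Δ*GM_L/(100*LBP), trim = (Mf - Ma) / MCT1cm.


Formula: net trimming moment = Mf - Ma; MCT1cm = Δ*GM_L/(100*LBP); trim = net moment / MCT1cm
Step 1 — net trimming moment = 1304 - 4505 = -3201 t·m
Step 2 — MCT1cm = 49909 * 99.2 / (100 * 95.1) = 520.607 t·m/cm
Step 3 — trim = -3201 / 520.607 ≈ -6.1486 cm (5 s.f.)

-6.1486 cm


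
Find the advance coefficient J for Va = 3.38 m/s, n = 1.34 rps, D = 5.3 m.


Formula: J = Va / (n * D)
Step 1 — n * D = 1.34 * 5.3 = 7.102
Step 2 — J = 3.38 / 7.102 ≈ 0.47592 (5 s.f.)

0.47592


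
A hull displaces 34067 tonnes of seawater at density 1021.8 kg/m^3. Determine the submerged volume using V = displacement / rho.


Formula: V = mass / rho
Step 1 — convert tonnes to kg: 34067 t * 1000 = 34067000 kg
Step 2 — V = 34067000 / 1021.8 ≈ 33340 m^3 (5 s.f.)

33340 m^3


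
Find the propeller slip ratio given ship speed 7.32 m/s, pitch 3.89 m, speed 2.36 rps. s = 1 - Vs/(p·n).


Formula: s = 1 - Vs / (p * n)
Step 1 — p * n = 3.89 * 2.36 = 9.1804
Step 2 — Vs / (p*n) = 7.32 / 9.1804 = 0.797351 (6 d.p.)
Step 3 — s = 1 - 0.797351 = 0.202649

0.202649


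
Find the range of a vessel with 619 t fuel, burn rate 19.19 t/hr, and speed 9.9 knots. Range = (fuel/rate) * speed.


Formula: endurance = fuel / rate; range = endurance * speed
Step 1 — endurance = 619 / 19.19 = 32.2564 hours
Step 2 — range = 32.2564 * 9.9 ≈ 319.34 nautical miles (5 s.f.)

319.34 NM


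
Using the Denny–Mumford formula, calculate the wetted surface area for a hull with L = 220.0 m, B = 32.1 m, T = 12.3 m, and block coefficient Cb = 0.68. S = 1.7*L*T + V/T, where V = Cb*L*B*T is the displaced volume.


Formula: S = 1.7*L*T + V/T with V = Cb*L*B*T, i.e. S = L * (1.7*T + Cb*B)
Step 1 — 1.7*T = 1.7 * 12.3 = 20.91 m
Step 2 — Cb*B = 0.68 * 32.1 = 21.828 m
Step 3 — 1.7*T + Cb*B = 20.91 + 21.828 = 42.738 m
Step 4 — S = 220.0 * 42.738 ≈ 9402.4 m^2 (5 s.f.)

9402.4 m^2


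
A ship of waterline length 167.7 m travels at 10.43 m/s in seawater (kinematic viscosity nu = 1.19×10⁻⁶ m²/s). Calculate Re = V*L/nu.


Formula: Re = V * L / nu
Step 1 — V * L = 10.43 * 167.7 = 1749.111 m^2/s
Step 2 — Re = 1749.111 / 1.19e-6 = 1.47e+09

1.47e+09


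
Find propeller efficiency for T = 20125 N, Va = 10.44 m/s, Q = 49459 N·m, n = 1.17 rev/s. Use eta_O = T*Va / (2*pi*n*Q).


Formula: eta = T * Va / (2 * pi * n * Q)
Step 1 — numerator = T * Va = 20125 * 10.44 = 210105.0
Step 2 — 2 * pi * n = 2 * pi * 1.17 = 7.351327
Step 3 — denominator = 7.351327 * 49459 = 363589.28
Step 4 — eta = 210105.0 / 363589.28 ≈ 0.57786 (5 s.f.)

0.57786


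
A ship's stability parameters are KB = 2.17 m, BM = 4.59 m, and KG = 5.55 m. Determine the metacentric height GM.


Formula: GM = KB + BM - KG
Step 1 — KM = KB + BM = 2.17 + 4.59 = 6.76 m
Step 2 — GM = KM - KG = 6.76 - 5.55 = 1.21 m

1.21 m


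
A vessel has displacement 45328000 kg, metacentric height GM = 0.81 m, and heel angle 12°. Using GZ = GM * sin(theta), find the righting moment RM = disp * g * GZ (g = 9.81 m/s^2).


Formula: GZ = GM * sin(theta); RM = disp * g * GZ
Step 1 — GZ = 0.81 * sin(12°) = 0.81 * 0.207912 = 0.168409 m
Step 2 — RM = 45328000 * 9.81 * 0.168409 ≈ 74886000 N·m (5 s.f.)

74886000 N·m


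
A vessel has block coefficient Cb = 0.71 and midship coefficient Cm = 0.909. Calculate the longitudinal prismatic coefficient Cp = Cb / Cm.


Formula: Cp = Cb / Cm
Substituting: Cp = 0.71 / 0.909
Result: Cp ≈ 0.78108 (5 s.f.)

0.78108


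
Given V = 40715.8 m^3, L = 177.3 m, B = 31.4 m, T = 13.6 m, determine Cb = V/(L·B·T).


Formula: Cb = V / (L * B * T)
Step 1 — L * B * T = 177.3 * 31.4 * 13.6 = 75714.192 m^3
Step 2 — Cb = 40715.8 / 75714.192 ≈ 0.53776 (5 s.f.)

0.53776


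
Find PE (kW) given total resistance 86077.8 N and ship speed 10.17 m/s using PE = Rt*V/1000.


Formula: PE = Rt * V / 1000 (kW)
Step 1 — PE (W) = 86077.8 * 10.17 = 875411.226 W
Step 2 — PE (kW) = 875411.226 / 1000 ≈ 875.41 kW (5 s.f.)

875.41 kW


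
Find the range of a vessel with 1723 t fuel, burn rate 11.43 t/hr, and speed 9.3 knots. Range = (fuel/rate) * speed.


Formula: endurance = fuel / rate; range = endurance * speed
Step 1 — endurance = 1723 / 11.43 = 150.7437 hours
Step 2 — range = 150.7437 * 9.3 ≈ 1401.9 nautical miles (5 s.f.)

1401.9 NM


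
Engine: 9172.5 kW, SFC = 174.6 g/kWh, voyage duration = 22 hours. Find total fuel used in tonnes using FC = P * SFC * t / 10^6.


Formula: FC (tonnes) = P * SFC * t / 1,000,000
Step 1 — P * SFC * t = 9172.5 * 174.6 * 22 = 35233407.0 g
Step 2 — FC (tonnes) = 35233407.0 / 1,000,000 ≈ 35.233 tonnes (5 s.f.)

35.233 tonnes


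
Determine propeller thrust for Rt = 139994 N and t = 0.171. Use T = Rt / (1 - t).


Formula: T = Rt / (1 - t)
Step 1 — (1 - t) = 1 - 0.171 = 0.829
Step 2 — T = 139994 / 0.829 ≈ 168870 N (5 s.f.)

168870 N


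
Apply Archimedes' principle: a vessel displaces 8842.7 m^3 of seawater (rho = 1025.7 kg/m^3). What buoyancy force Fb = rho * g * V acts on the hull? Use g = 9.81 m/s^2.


Formula: Fb = rho * g * V
Substituting: Fb = 1025.7 * 9.81 * 8842.7
Intermediate: 1025.7 * 9.81 = 10062.117
Result: Fb = 10062.117 * 8842.7 ≈ 88976000 N (5 s.f.)

88976000 N


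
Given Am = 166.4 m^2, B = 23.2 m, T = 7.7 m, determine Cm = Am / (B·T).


Formula: Cm = Am / (B * T)
Step 1 — B * T = 23.2 * 7.7 = 178.64 m^2
Step 2 — Cm = 166.4 / 178.64 ≈ 0.93148 (5 s.f.)

0.93148


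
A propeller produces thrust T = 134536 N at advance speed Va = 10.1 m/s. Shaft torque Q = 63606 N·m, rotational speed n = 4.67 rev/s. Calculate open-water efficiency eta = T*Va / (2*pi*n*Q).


Formula: eta = T * Va / (2 * pi * n * Q)
Step 1 — numerator = T * Va = 134536 * 10.1 = 1358813.6
Step 2 — 2 * pi * n = 2 * pi * 4.67 = 29.342475
Step 3 — denominator = 29.342475 * 63606 = 1866357.46
Step 4 — eta = 1358813.6 / 1866357.46 ≈ 0.72806 (5 s.f.)

0.72806


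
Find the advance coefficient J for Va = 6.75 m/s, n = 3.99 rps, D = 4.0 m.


Formula: J = Va / (n * D)
Step 1 — n * D = 3.99 * 4.0 = 15.96
Step 2 — J = 6.75 / 15.96 ≈ 0.42293 (5 s.f.)

0.42293


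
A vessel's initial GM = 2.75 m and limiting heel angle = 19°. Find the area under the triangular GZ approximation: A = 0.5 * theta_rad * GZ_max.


Formula: GZ_max = GM * sin(theta); Area = 0.5 * theta_rad * GZ_max
Step 1 — GZ_max = 2.75 * sin(19°) = 2.75 * 0.325568 = 0.895312 m
Step 2 — theta_rad = 19 * pi/180 = 0.331613 rad
Step 3 — Area = 0.5 * 0.331613 * 0.895312 ≈ 0.14845 m·rad (5 s.f.)

0.14845 m·rad


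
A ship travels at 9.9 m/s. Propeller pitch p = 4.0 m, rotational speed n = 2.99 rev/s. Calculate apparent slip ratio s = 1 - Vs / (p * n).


Formula: s = 1 - Vs / (p * n)
Step 1 — p * n = 4.0 * 2.99 = 11.96
Step 2 — Vs / (p*n) = 9.9 / 11.96 = 0.827759 (6 d.p.)
Step 3 — s = 1 - 0.827759 = 0.172241

0.172241


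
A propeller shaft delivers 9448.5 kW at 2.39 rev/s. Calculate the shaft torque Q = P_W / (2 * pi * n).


Formula: Q = P_W / (2 * pi * n)
Step 1 — P_W = 9448.5 kW * 1000 = 9448500.0 W
Step 2 — 2 * pi * n = 2 * pi * 2.39 = 15.016813
Step 3 — Q = 9448500.0 / 15.016813 ≈ 629190 N·m (5 s.f.)

629190 N·m


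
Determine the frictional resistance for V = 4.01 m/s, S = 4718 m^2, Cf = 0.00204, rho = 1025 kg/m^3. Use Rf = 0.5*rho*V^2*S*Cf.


Formula: Rf = 0.5 * rho * V^2 * S * Cf
Step 1 — V^2 = 4.01^2 = 16.0801
Step 2 — 0.5 * rho * V^2 = 0.5 * 1025 * 16.0801 = 8241.05125
Step 3 — Rf = 8241.05125 * 4718 * 0.00204 ≈ 79318 N (5 s.f.)

79318 N


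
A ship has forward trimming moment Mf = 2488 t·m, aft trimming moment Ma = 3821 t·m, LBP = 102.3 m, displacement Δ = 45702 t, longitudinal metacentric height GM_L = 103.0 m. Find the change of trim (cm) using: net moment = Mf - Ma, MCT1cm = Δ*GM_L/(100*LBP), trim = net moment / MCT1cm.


Formula: net trimming moment = Mf - Ma; MCT1cm = Δ*GM_L/(100*LBP); trim = net moment / MCT1cm
Step 1 — net trimming moment = 2488 - 3821 = -1333 t·m
Step 2 — MCT1cm = 45702 * 103.0 / (100 * 102.3) = 460.1472 t·m/cm
Step 3 — trim = -1333 / 460.1472 ≈ -2.8969 cm (5 s.f.)

-2.8969 cm


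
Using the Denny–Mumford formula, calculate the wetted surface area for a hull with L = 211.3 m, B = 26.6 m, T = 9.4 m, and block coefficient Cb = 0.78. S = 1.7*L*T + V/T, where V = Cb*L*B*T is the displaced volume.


Formula: S = 1.7*L*T + V/T with V = Cb*L*B*T, i.e. S = L * (1.7*T + Cb*B)
Step 1 — 1.7*T = 1.7 * 9.4 = 15.98 m
Step 2 — Cb*B = 0.78 * 26.6 = 20.748 m
Step 3 — 1.7*T + Cb*B = 15.98 + 20.748 = 36.728 m
Step 4 — S = 211.3 * 36.728 ≈ 7760.6 m^2 (5 s.f.)

7760.6 m^2


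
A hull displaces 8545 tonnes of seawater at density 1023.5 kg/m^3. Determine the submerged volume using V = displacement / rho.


Formula: V = mass / rho
Step 1 — convert tonnes to kg: 8545 t * 1000 = 8545000 kg
Step 2 — V = 8545000 / 1023.5 ≈ 8348.8 m^3 (5 s.f.)

8348.8 m^3


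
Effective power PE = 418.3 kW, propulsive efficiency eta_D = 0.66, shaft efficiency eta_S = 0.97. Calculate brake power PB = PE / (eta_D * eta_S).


Formula: PB = PE / (eta_D * eta_S)
Step 1 — combined efficiency = eta_D * eta_S = 0.66 * 0.97 = 0.6402
Step 2 — PB = 418.3 / 0.6402 ≈ 653.39 kW (5 s.f.)

653.39 kW


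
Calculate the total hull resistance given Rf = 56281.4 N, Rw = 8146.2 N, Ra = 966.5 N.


Formula: Rt = Rf + Rw + Ra
Substituting: Rt = 56281.4 + 8146.2 + 966.5
Result: Rt = 65394.1 N

65394.1 N


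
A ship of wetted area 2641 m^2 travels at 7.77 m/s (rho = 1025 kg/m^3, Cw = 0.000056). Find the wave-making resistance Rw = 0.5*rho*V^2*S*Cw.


Formula: Rw = 0.5 * rho * V^2 * S * Cw
Step 1 — V^2 = 7.77^2 = 60.3729
Step 2 — 0.5 * rho * V^2 = 0.5 * 1025 * 60.3729 = 30941.11125
Step 3 — Rw = 30941.11125 * 2641 * 0.000056 ≈ 4576.1 N (5 s.f.)

4576.1 N


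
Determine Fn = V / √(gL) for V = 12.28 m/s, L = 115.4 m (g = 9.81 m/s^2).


Formula: Fn = V / sqrt(g * L)
Step 1 — g * L = 9.81 * 115.4 = 1132.074
Step 2 — sqrt(g * L) = sqrt(1132.074) = 33.646307
Step 3 — Fn = 12.28 / 33.646307 ≈ 0.36497 (5 s.f.)

0.36497


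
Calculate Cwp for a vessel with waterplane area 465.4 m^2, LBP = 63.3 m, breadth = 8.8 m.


Formula: Cwp = Aw / (L * B)
Step 1 — L * B = 63.3 * 8.8 = 557.04 m^2
Step 2 — Cwp = 465.4 / 557.04 ≈ 0.83549 (5 s.f.)

0.83549


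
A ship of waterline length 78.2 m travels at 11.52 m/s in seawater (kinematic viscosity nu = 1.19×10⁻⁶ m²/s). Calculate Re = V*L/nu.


Formula: Re = V * L / nu
Step 1 — V * L = 11.52 * 78.2 = 900.864 m^2/s
Step 2 — Re = 900.864 / 1.19e-6 = 7.57e+08

7.57e+08


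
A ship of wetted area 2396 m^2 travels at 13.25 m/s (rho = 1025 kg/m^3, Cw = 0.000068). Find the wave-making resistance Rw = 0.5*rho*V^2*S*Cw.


Formula: Rw = 0.5 * rho * V^2 * S * Cw
Step 1 — V^2 = 13.25^2 = 175.5625
Step 2 — 0.5 * rho * V^2 = 0.5 * 1025 * 175.5625 = 89975.78125
Step 3 — Rw = 89975.78125 * 2396 * 0.000068 ≈ 14660 N (5 s.f.)

14660 N


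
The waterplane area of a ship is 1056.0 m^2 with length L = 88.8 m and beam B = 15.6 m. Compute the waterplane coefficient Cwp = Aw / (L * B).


Formula: Cwp = Aw / (L * B)
Step 1 — L * B = 88.8 * 15.6 = 1385.28 m^2
Step 2 — Cwp = 1056.0 / 1385.28 ≈ 0.76230 (5 s.f.)

0.76230


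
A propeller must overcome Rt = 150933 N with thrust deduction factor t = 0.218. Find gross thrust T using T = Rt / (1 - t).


Formula: T = Rt / (1 - t)
Step 1 — (1 - t) = 1 - 0.218 = 0.782
Step 2 — T = 150933 / 0.782 ≈ 193010 N (5 s.f.)

193010 N


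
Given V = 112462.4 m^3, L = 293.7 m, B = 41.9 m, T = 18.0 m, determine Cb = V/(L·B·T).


Formula: Cb = V / (L * B * T)
Step 1 — L * B * T = 293.7 * 41.9 * 18.0 = 221508.54 m^3
Step 2 — Cb = 112462.4 / 221508.54 ≈ 0.50771 (5 s.f.)

0.50771


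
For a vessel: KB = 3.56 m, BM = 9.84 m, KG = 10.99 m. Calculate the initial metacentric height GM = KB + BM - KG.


Formula: GM = KB + BM - KG
Step 1 — KM = KB + BM = 3.56 + 9.84 = 13.4 m
Step 2 — GM = KM - KG = 13.4 - 10.99 = 2.41 m

2.41 m


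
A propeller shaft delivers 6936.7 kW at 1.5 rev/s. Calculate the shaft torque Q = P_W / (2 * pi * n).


Formula: Q = P_W / (2 * pi * n)
Step 1 — P_W = 6936.7 kW * 1000 = 6936700.0 W
Step 2 — 2 * pi * n = 2 * pi * 1.5 = 9.424778
Step 3 — Q = 6936700.0 / 9.424778 ≈ 736010 N·m (5 s.f.)

736010 N·m


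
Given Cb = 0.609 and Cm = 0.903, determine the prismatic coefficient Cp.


Formula: Cp = Cb / Cm
Substituting: Cp = 0.609 / 0.903
Result: Cp ≈ 0.67442 (5 s.f.)

0.67442


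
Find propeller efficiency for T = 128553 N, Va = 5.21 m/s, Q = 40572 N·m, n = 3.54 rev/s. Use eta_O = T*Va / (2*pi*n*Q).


Formula: eta = T * Va / (2 * pi * n * Q)
Step 1 — numerator = T * Va = 128553 * 5.21 = 669761.13
Step 2 — 2 * pi * n = 2 * pi * 3.54 = 22.242476
Step 3 — denominator = 22.242476 * 40572 = 902421.74
Step 4 — eta = 669761.13 / 902421.74 ≈ 0.74218 (5 s.f.)

0.74218


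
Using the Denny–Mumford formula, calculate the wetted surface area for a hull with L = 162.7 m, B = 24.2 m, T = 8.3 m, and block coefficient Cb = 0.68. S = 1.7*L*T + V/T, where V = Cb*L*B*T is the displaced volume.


Formula: S = 1.7*L*T + V/T with V = Cb*L*B*T, i.e. S = L * (1.7*T + Cb*B)
Step 1 — 1.7*T = 1.7 * 8.3 = 14.11 m
Step 2 — Cb*B = 0.68 * 24.2 = 16.456 m
Step 3 — 1.7*T + Cb*B = 14.11 + 16.456 = 30.566 m
Step 4 — S = 162.7 * 30.566 ≈ 4973.1 m^2 (5 s.f.)

4973.1 m^2


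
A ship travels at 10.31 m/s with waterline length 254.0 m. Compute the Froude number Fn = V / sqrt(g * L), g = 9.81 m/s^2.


Formula: Fn = V / sqrt(g * L)
Step 1 — g * L = 9.81 * 254.0 = 2491.74
Step 2 — sqrt(g * L) = sqrt(2491.74) = 49.917332
Step 3 — Fn = 10.31 / 49.917332 ≈ 0.20654 (5 s.f.)

0.20654


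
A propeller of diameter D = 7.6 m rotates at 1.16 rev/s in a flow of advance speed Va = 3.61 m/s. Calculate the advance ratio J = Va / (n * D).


Formula: J = Va / (n * D)
Step 1 — n * D = 1.16 * 7.6 = 8.816
Step 2 — J = 3.61 / 8.816 ≈ 0.40948 (5 s.f.)

0.40948


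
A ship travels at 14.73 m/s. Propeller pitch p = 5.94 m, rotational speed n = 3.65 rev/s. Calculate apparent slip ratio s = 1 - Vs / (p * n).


Formula: s = 1 - Vs / (p * n)
Step 1 — p * n = 5.94 * 3.65 = 21.681
Step 2 — Vs / (p*n) = 14.73 / 21.681 = 0.679397 (6 d.p.)
Step 3 — s = 1 - 0.679397 = 0.320603

0.320603


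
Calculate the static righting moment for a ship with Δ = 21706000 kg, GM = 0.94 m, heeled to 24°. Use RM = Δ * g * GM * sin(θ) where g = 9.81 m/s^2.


Formula: GZ = GM * sin(theta); RM = disp * g * GZ
Step 1 — GZ = 0.94 * sin(24°) = 0.94 * 0.406737 = 0.382333 m
Step 2 — RM = 21706000 * 9.81 * 0.382333 ≈ 81412000 N·m (5 s.f.)

81412000 N·m


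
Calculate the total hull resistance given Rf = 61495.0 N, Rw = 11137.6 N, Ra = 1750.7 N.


Formula: Rt = Rf + Rw + Ra
Substituting: Rt = 61495.0 + 11137.6 + 1750.7
Result: Rt = 74383.3 N

74383.3 N


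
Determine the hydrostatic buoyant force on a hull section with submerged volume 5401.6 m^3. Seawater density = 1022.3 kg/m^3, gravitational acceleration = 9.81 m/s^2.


Formula: Fb = rho * g * V
Substituting: Fb = 1022.3 * 9.81 * 5401.6
Intermediate: 1022.3 * 9.81 = 10028.763
Result: Fb = 10028.763 * 5401.6 ≈ 54171000 N (5 s.f.)

54171000 N


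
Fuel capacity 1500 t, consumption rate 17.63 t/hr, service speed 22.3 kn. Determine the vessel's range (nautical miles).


Formula: endurance = fuel / rate; range = endurance * speed
Step 1 — endurance = 1500 / 17.63 = 85.0822 hours
Step 2 — range = 85.0822 * 22.3 ≈ 1897.3 nautical miles (5 s.f.)

1897.3 NM


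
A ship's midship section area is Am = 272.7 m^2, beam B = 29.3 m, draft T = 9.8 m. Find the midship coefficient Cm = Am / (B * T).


Formula: Cm = Am / (B * T)
Step 1 — B * T = 29.3 * 9.8 = 287.14 m^2
Step 2 — Cm = 272.7 / 287.14 ≈ 0.94971 (5 s.f.)

0.94971


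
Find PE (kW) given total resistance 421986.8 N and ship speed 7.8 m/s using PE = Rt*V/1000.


Formula: PE = Rt * V / 1000 (kW)
Step 1 — PE (W) = 421986.8 * 7.8 = 3291497.04 W
Step 2 — PE (kW) = 3291497.04 / 1000 ≈ 3291.5 kW (5 s.f.)

3291.5 kW


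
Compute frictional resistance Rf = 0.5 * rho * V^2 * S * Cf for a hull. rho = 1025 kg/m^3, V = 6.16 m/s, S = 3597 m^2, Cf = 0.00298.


Formula: Rf = 0.5 * rho * V^2 * S * Cf
Step 1 — V^2 = 6.16^2 = 37.9456
Step 2 — 0.5 * rho * V^2 = 0.5 * 1025 * 37.9456 = 19447.12
Step 3 — Rf = 19447.12 * 3597 * 0.00298 ≈ 208450 N (5 s.f.)

208450 N


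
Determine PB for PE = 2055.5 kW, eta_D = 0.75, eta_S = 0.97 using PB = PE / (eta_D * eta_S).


Formula: PB = PE / (eta_D * eta_S)
Step 1 — combined efficiency = eta_D * eta_S = 0.75 * 0.97 = 0.7275
Step 2 — PB = 2055.5 / 0.7275 ≈ 2825.4 kW (5 s.f.)

2825.4 kW


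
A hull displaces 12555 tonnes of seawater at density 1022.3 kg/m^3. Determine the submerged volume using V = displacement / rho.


Formula: V = mass / rho
Step 1 — convert tonnes to kg: 12555 t * 1000 = 12555000 kg
Step 2 — V = 12555000 / 1022.3 ≈ 12281 m^3 (5 s.f.)

12281 m^3


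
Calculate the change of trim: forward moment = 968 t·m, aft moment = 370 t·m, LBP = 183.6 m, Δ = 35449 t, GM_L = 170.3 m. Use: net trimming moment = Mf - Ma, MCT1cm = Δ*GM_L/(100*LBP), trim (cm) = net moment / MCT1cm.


Formula: net trimming moment = Mf - Ma; MCT1cm = Δ*GM_L/(100*LBP); trim = net moment / MCT1cm
Step 1 — net trimming moment = 968 - 370 = 598 t·m
Step 2 — MCT1cm = 35449 * 170.3 / (100 * 183.6) = 328.8107 t·m/cm
Step 3 — trim = 598 / 328.8107 ≈ 1.8187 cm (5 s.f.)

1.8187 cm


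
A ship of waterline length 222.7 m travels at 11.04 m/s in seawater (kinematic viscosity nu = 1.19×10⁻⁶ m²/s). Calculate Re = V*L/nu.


Formula: Re = V * L / nu
Step 1 — V * L = 11.04 * 222.7 = 2458.608 m^2/s
Step 2 — Re = 2458.608 / 1.19e-6 = 2.07e+09

2.07e+09


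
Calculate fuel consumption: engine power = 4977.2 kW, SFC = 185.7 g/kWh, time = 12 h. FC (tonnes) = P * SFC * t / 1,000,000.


Formula: FC (tonnes) = P * SFC * t / 1,000,000
Step 1 — P * SFC * t = 4977.2 * 185.7 * 12 = 11091192.48 g
Step 2 — FC (tonnes) = 11091192.48 / 1,000,000 ≈ 11.091 tonnes (5 s.f.)

11.091 tonnes


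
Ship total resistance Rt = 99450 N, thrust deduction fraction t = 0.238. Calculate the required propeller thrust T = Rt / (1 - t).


Formula: T = Rt / (1 - t)
Step 1 — (1 - t) = 1 - 0.238 = 0.762
Step 2 — T = 99450 / 0.762 ≈ 130510 N (5 s.f.)

130510 N


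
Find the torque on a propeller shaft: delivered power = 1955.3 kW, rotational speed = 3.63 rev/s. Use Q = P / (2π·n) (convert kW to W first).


Formula: Q = P_W / (2 * pi * n)
Step 1 — P_W = 1955.3 kW * 1000 = 1955300.0 W
Step 2 — 2 * pi * n = 2 * pi * 3.63 = 22.807963
Step 3 — Q = 1955300.0 / 22.807963 ≈ 85729 N·m (5 s.f.)

85729 N·m


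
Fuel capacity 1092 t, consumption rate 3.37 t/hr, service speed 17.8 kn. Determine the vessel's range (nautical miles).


Formula: endurance = fuel / rate; range = endurance * speed
Step 1 — endurance = 1092 / 3.37 = 324.0356 hours
Step 2 — range = 324.0356 * 17.8 ≈ 5767.8 nautical miles (5 s.f.)

5767.8 NM


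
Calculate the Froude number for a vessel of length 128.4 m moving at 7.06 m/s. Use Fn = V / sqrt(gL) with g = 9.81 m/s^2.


Formula: Fn = V / sqrt(g * L)
Step 1 — g * L = 9.81 * 128.4 = 1259.604
Step 2 — sqrt(g * L) = sqrt(1259.604) = 35.4909
Step 3 — Fn = 7.06 / 35.4909 ≈ 0.19892 (5 s.f.)

0.19892


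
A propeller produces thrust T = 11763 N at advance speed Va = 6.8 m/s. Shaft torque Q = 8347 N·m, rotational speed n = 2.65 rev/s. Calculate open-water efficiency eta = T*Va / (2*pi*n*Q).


Formula: eta = T * Va / (2 * pi * n * Q)
Step 1 — numerator = T * Va = 11763 * 6.8 = 79988.4
Step 2 — 2 * pi * n = 2 * pi * 2.65 = 16.650441
Step 3 — denominator = 16.650441 * 8347 = 138981.23
Step 4 — eta = 79988.4 / 138981.23 ≈ 0.57553 (5 s.f.)

0.57553


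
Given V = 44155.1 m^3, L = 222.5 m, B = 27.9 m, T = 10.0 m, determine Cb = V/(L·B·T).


Formula: Cb = V / (L * B * T)
Step 1 — L * B * T = 222.5 * 27.9 * 10.0 = 62077.5 m^3
Step 2 — Cb = 44155.1 / 62077.5 ≈ 0.71129 (5 s.f.)

0.71129


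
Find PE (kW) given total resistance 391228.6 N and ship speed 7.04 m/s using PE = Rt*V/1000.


Formula: PE = Rt * V / 1000 (kW)
Step 1 — PE (W) = 391228.6 * 7.04 = 2754249.344 W
Step 2 — PE (kW) = 2754249.344 / 1000 ≈ 2754.2 kW (5 s.f.)

2754.2 kW


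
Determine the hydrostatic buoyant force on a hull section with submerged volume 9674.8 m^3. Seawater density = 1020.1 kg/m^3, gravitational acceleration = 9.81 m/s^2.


Formula: Fb = rho * g * V
Substituting: Fb = 1020.1 * 9.81 * 9674.8
Intermediate: 1020.1 * 9.81 = 10007.181
Result: Fb = 10007.181 * 9674.8 ≈ 96817000 N (5 s.f.)

96817000 N


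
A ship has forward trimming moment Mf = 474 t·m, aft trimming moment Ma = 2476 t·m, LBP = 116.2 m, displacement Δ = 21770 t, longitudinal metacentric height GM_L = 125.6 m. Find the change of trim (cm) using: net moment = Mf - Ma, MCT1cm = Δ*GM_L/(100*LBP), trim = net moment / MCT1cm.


Formula: net trimming moment = Mf - Ma; MCT1cm = Δ*GM_L/(100*LBP); trim = net moment / MCT1cm
Step 1 — net trimming moment = 474 - 2476 = -2002 t·m
Step 2 — MCT1cm = 21770 * 125.6 / (100 * 116.2) = 235.3108 t·m/cm
Step 3 — trim = -2002 / 235.3108 ≈ -8.5079 cm (5 s.f.)

-8.5079 cm


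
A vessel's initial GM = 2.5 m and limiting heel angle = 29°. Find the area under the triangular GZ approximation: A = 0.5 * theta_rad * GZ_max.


Formula: GZ_max = GM * sin(theta); Area = 0.5 * theta_rad * GZ_max
Step 1 — GZ_max = 2.5 * sin(29°) = 2.5 * 0.48481 = 1.212025 m
Step 2 — theta_rad = 29 * pi/180 = 0.506145 rad
Step 3 — Area = 0.5 * 0.506145 * 1.212025 ≈ 0.30673 m·rad (5 s.f.)

0.30673 m·rad


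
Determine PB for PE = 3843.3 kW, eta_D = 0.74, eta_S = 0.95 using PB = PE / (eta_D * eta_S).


Formula: PB = PE / (eta_D * eta_S)
Step 1 — combined efficiency = eta_D * eta_S = 0.74 * 0.95 = 0.703
Step 2 — PB = 3843.3 / 0.703 ≈ 5467.0 kW (5 s.f.)

5467.0 kW


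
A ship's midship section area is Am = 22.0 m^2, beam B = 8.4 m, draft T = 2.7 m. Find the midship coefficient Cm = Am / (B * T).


Formula: Cm = Am / (B * T)
Step 1 — B * T = 8.4 * 2.7 = 22.68 m^2
Step 2 — Cm = 22.0 / 22.68 ≈ 0.97002 (5 s.f.)

0.97002


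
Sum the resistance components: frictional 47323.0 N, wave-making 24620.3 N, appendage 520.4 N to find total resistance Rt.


Formula: Rt = Rf + Rw + Ra
Substituting: Rt = 47323.0 + 24620.3 + 520.4
Result: Rt = 72463.7 N

72463.7 N


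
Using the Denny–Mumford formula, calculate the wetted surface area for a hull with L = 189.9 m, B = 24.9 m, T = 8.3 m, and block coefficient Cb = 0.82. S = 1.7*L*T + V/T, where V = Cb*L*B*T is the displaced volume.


Formula: S = 1.7*L*T + V/T with V = Cb*L*B*T, i.e. S = L * (1.7*T + Cb*B)
Step 1 — 1.7*T = 1.7 * 8.3 = 14.11 m
Step 2 — Cb*B = 0.82 * 24.9 = 20.418 m
Step 3 — 1.7*T + Cb*B = 14.11 + 20.418 = 34.528 m
Step 4 — S = 189.9 * 34.528 ≈ 6556.9 m^2 (5 s.f.)

6556.9 m^2


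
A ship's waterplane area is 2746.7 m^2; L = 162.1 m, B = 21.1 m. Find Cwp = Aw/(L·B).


Formula: Cwp = Aw / (L * B)
Step 1 — L * B = 162.1 * 21.1 = 3420.31 m^2
Step 2 — Cwp = 2746.7 / 3420.31 ≈ 0.80306 (5 s.f.)

0.80306


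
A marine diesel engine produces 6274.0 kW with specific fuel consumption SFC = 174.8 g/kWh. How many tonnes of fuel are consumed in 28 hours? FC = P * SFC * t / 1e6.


Formula: FC (tonnes) = P * SFC * t / 1,000,000
Step 1 — P * SFC * t = 6274.0 * 174.8 * 28 = 30707465.6 g
Step 2 — FC (tonnes) = 30707465.6 / 1,000,000 ≈ 30.707 tonnes (5 s.f.)

30.707 tonnes


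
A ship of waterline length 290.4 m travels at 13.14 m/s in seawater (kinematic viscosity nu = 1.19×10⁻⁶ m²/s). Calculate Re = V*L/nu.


Formula: Re = V * L / nu
Step 1 — V * L = 13.14 * 290.4 = 3815.856 m^2/s
Step 2 — Re = 3815.856 / 1.19e-6 = 3.21e+09

3.21e+09


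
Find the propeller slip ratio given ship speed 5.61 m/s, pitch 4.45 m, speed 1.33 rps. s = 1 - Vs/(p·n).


Formula: s = 1 - Vs / (p * n)
Step 1 — p * n = 4.45 * 1.33 = 5.9185
Step 2 — Vs / (p*n) = 5.61 / 5.9185 = 0.947875 (6 d.p.)
Step 3 — s = 1 - 0.947875 = 0.052125

0.052125


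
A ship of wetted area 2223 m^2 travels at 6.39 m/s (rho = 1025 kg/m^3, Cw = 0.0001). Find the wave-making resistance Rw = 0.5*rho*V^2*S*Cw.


Formula: Rw = 0.5 * rho * V^2 * S * Cw
Step 1 — V^2 = 6.39^2 = 40.8321
Step 2 — 0.5 * rho * V^2 = 0.5 * 1025 * 40.8321 = 20926.45125
Step 3 — Rw = 20926.45125 * 2223 * 0.0001 ≈ 4652.0 N (5 s.f.)

4652.0 N


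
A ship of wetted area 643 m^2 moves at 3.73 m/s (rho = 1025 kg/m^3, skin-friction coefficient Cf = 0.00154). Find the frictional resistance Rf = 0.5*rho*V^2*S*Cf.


Formula: Rf = 0.5 * rho * V^2 * S * Cf
Step 1 — V^2 = 3.73^2 = 13.9129
Step 2 — 0.5 * rho * V^2 = 0.5 * 1025 * 13.9129 = 7130.36125
Step 3 — Rf = 7130.36125 * 643 * 0.00154 ≈ 7060.6 N (5 s.f.)

7060.6 N


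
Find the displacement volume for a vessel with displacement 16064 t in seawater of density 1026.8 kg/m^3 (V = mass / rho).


Formula: V = mass / rho
Step 1 — convert tonnes to kg: 16064 t * 1000 = 16064000 kg
Step 2 — V = 16064000 / 1026.8 ≈ 15645 m^3 (5 s.f.)

15645 m^3


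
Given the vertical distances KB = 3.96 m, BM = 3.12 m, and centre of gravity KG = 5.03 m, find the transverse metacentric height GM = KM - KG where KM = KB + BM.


Formula: GM = KB + BM - KG
Step 1 — KM = KB + BM = 3.96 + 3.12 = 7.08 m
Step 2 — GM = KM - KG = 7.08 - 5.03 = 2.05 m

2.05 m


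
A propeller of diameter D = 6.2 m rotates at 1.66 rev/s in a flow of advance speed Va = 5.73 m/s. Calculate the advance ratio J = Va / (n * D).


Formula: J = Va / (n * D)
Step 1 — n * D = 1.66 * 6.2 = 10.292
Step 2 — J = 5.73 / 10.292 ≈ 0.55674 (5 s.f.)

0.55674


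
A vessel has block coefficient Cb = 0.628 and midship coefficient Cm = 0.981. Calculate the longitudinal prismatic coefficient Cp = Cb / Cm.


Formula: Cp = Cb / Cm
Substituting: Cp = 0.628 / 0.981
Result: Cp ≈ 0.64016 (5 s.f.)

0.64016


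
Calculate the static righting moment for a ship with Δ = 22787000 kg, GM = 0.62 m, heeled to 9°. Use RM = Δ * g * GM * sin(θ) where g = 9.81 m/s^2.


Formula: GZ = GM * sin(theta); RM = disp * g * GZ
Step 1 — GZ = 0.62 * sin(9°) = 0.62 * 0.156434 = 0.096989 m
Step 2 — RM = 22787000 * 9.81 * 0.096989 ≈ 21681000 N·m (5 s.f.)

21681000 N·m


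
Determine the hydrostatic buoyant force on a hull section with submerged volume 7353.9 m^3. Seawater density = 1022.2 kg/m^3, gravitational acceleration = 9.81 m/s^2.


Formula: Fb = rho * g * V
Substituting: Fb = 1022.2 * 9.81 * 7353.9
Intermediate: 1022.2 * 9.81 = 10027.782
Result: Fb = 10027.782 * 7353.9 ≈ 73743000 N (5 s.f.)

73743000 N


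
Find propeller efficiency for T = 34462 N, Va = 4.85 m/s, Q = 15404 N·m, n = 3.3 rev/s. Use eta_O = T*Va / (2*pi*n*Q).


Formula: eta = T * Va / (2 * pi * n * Q)
Step 1 — numerator = T * Va = 34462 * 4.85 = 167140.7
Step 2 — 2 * pi * n = 2 * pi * 3.3 = 20.734512
Step 3 — denominator = 20.734512 * 15404 = 319394.42
Step 4 — eta = 167140.7 / 319394.42 ≈ 0.52331 (5 s.f.)

0.52331


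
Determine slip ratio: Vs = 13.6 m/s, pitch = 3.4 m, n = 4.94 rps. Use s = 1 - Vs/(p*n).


Formula: s = 1 - Vs / (p * n)
Step 1 — p * n = 3.4 * 4.94 = 16.796
Step 2 — Vs / (p*n) = 13.6 / 16.796 = 0.809717 (6 d.p.)
Step 3 — s = 1 - 0.809717 = 0.190283

0.190283


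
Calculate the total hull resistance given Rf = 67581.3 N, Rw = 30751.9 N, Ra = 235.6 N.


Formula: Rt = Rf + Rw + Ra
Substituting: Rt = 67581.3 + 30751.9 + 235.6
Result: Rt = 98568.8 N

98568.8 N


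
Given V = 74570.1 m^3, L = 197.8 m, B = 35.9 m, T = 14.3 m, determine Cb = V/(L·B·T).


Formula: Cb = V / (L * B * T)
Step 1 — L * B * T = 197.8 * 35.9 * 14.3 = 101544.586 m^3
Step 2 — Cb = 74570.1 / 101544.586 ≈ 0.73436 (5 s.f.)

0.73436


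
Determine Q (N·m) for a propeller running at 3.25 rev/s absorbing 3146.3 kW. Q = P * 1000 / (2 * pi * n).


Formula: Q = P_W / (2 * pi * n)
Step 1 — P_W = 3146.3 kW * 1000 = 3146300.0 W
Step 2 — 2 * pi * n = 2 * pi * 3.25 = 20.420352
Step 3 — Q = 3146300.0 / 20.420352 ≈ 154080 N·m (5 s.f.)

154080 N·m


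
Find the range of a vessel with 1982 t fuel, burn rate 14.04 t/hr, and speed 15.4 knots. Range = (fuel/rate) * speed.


Formula: endurance = fuel / rate; range = endurance * speed
Step 1 — endurance = 1982 / 14.04 = 141.1681 hours
Step 2 — range = 141.1681 * 15.4 ≈ 2174.0 nautical miles (5 s.f.)

2174.0 NM


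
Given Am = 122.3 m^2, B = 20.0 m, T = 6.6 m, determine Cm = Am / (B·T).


Formula: Cm = Am / (B * T)
Step 1 — B * T = 20.0 * 6.6 = 132.0 m^2
Step 2 — Cm = 122.3 / 132.0 ≈ 0.92652 (5 s.f.)

0.92652


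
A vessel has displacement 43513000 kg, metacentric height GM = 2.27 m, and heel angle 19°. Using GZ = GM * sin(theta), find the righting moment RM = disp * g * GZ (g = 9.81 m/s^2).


Formula: GZ = GM * sin(theta); RM = disp * g * GZ
Step 1 — GZ = 2.27 * sin(19°) = 2.27 * 0.325568 = 0.739039 m
Step 2 — RM = 43513000 * 9.81 * 0.739039 ≈ 315470000 N·m (5 s.f.)

315470000 N·m


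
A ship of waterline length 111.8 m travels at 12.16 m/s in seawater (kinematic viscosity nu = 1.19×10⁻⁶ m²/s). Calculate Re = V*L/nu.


Formula: Re = V * L / nu
Step 1 — V * L = 12.16 * 111.8 = 1359.488 m^2/s
Step 2 — Re = 1359.488 / 1.19e-6 = 1.14e+09

1.14e+09


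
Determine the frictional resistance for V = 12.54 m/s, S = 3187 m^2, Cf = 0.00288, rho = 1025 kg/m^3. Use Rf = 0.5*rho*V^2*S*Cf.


Formula: Rf = 0.5 * rho * V^2 * S * Cf
Step 1 — V^2 = 12.54^2 = 157.2516
Step 2 — 0.5 * rho * V^2 = 0.5 * 1025 * 157.2516 = 80591.445
Step 3 — Rf = 80591.445 * 3187 * 0.00288 ≈ 739710 N (5 s.f.)

739710 N


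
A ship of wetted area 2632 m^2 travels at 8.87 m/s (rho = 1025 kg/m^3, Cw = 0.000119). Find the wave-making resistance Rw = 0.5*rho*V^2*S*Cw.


Formula: Rw = 0.5 * rho * V^2 * S * Cw
Step 1 — V^2 = 8.87^2 = 78.6769
Step 2 — 0.5 * rho * V^2 = 0.5 * 1025 * 78.6769 = 40321.91125
Step 3 — Rw = 40321.91125 * 2632 * 0.000119 ≈ 12629 N (5 s.f.)

12629 N


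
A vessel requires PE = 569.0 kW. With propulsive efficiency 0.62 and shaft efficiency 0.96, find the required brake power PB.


Formula: PB = PE / (eta_D * eta_S)
Step 1 — combined efficiency = eta_D * eta_S = 0.62 * 0.96 = 0.5952
Step 2 — PB = 569.0 / 0.5952 ≈ 955.98 kW (5 s.f.)

955.98 kW


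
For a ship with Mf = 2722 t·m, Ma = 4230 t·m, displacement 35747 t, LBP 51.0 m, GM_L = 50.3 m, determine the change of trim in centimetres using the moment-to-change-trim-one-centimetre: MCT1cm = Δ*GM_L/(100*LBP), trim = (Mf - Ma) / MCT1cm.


Formula: net trimming moment = Mf - Ma; MCT1cm = Δ*GM_L/(100*LBP); trim = net moment / MCT1cm
Step 1 — net trimming moment = 2722 - 4230 = -1508 t·m
Step 2 — MCT1cm = 35747 * 50.3 / (100 * 51.0) = 352.5635 t·m/cm
Step 3 — trim = -1508 / 352.5635 ≈ -4.2772 cm (5 s.f.)

-4.2772 cm


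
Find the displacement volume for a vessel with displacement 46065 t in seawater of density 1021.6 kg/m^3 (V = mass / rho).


Formula: V = mass / rho
Step 1 — convert tonnes to kg: 46065 t * 1000 = 46065000 kg
Step 2 — V = 46065000 / 1021.6 ≈ 45091 m^3 (5 s.f.)

45091 m^3


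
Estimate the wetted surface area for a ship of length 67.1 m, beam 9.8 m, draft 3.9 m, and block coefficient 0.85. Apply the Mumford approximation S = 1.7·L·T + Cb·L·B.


Formula: S = 1.7*L*T + V/T with V = Cb*L*B*T, i.e. S = L * (1.7*T + Cb*B)
Step 1 — 1.7*T = 1.7 * 3.9 = 6.63 m
Step 2 — Cb*B = 0.85 * 9.8 = 8.33 m
Step 3 — 1.7*T + Cb*B = 6.63 + 8.33 = 14.96 m
Step 4 — S = 67.1 * 14.96 ≈ 1003.8 m^2 (5 s.f.)

1003.8 m^2


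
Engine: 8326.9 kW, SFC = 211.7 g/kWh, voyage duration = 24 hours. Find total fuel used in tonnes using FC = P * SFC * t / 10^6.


Formula: FC (tonnes) = P * SFC * t / 1,000,000
Step 1 — P * SFC * t = 8326.9 * 211.7 * 24 = 42307313.52 g
Step 2 — FC (tonnes) = 42307313.52 / 1,000,000 ≈ 42.307 tonnes (5 s.f.)

42.307 tonnes


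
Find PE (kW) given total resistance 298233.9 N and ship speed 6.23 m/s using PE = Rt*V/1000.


Formula: PE = Rt * V / 1000 (kW)
Step 1 — PE (W) = 298233.9 * 6.23 = 1857997.197 W
Step 2 — PE (kW) = 1857997.197 / 1000 ≈ 1858.0 kW (5 s.f.)

1858.0 kW


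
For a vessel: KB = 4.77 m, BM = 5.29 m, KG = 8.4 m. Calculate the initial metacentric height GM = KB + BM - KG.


Formula: GM = KB + BM - KG
Step 1 — KM = KB + BM = 4.77 + 5.29 = 10.06 m
Step 2 — GM = KM - KG = 10.06 - 8.4 = 1.66 m

1.66 m


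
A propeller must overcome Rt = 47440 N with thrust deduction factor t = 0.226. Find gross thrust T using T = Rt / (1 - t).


Formula: T = Rt / (1 - t)
Step 1 — (1 - t) = 1 - 0.226 = 0.774
Step 2 — T = 47440 / 0.774 ≈ 61292 N (5 s.f.)

61292 N


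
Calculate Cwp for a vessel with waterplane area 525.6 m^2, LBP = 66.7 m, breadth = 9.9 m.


Formula: Cwp = Aw / (L * B)
Step 1 — L * B = 66.7 * 9.9 = 660.33 m^2
Step 2 — Cwp = 525.6 / 660.33 ≈ 0.79597 (5 s.f.)

0.79597


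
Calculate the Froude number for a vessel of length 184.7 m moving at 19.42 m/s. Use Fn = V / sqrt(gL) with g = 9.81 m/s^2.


Formula: Fn = V / sqrt(g * L)
Step 1 — g * L = 9.81 * 184.7 = 1811.907
Step 2 — sqrt(g * L) = sqrt(1811.907) = 42.566501
Step 3 — Fn = 19.42 / 42.566501 ≈ 0.45623 (5 s.f.)

0.45623


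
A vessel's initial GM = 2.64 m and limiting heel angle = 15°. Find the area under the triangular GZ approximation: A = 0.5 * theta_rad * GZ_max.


Formula: GZ_max = GM * sin(theta); Area = 0.5 * theta_rad * GZ_max
Step 1 — GZ_max = 2.64 * sin(15°) = 2.64 * 0.258819 = 0.683282 m
Step 2 — theta_rad = 15 * pi/180 = 0.261799 rad
Step 3 — Area = 0.5 * 0.261799 * 0.683282 ≈ 0.089441 m·rad (5 s.f.)

0.089441 m·rad


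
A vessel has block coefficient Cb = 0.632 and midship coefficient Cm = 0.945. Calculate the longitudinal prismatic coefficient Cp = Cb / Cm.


Formula: Cp = Cb / Cm
Substituting: Cp = 0.632 / 0.945
Result: Cp ≈ 0.66878 (5 s.f.)

0.66878


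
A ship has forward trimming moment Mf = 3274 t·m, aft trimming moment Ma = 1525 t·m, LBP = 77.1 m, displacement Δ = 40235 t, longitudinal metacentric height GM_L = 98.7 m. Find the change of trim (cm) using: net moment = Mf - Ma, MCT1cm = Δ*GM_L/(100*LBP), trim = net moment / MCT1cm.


Formula: net trimming moment = Mf - Ma; MCT1cm = Δ*GM_L/(100*LBP); trim = net moment / MCT1cm
Step 1 — net trimming moment = 3274 - 1525 = 1749 t·m
Step 2 — MCT1cm = 40235 * 98.7 / (100 * 77.1) = 515.0706 t·m/cm
Step 3 — trim = 1749 / 515.0706 ≈ 3.3957 cm (5 s.f.)

3.3957 cm
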